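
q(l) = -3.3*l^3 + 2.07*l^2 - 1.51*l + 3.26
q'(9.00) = -766.15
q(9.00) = -2248.36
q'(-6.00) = -382.75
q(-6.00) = 799.64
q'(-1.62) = -34.20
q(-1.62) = 25.17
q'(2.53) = -54.40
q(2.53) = -40.75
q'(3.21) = -90.23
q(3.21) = -89.41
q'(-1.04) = -16.52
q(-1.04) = 10.78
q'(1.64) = -21.35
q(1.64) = -8.21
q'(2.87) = -71.17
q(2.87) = -62.03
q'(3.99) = -142.60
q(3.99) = -179.43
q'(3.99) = -142.60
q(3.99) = -179.43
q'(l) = -9.9*l^2 + 4.14*l - 1.51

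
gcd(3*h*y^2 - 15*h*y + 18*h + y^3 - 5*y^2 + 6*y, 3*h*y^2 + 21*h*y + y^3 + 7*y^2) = 3*h + y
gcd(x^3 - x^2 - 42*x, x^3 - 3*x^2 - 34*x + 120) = x + 6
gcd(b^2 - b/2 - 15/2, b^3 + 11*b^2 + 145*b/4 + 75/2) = b + 5/2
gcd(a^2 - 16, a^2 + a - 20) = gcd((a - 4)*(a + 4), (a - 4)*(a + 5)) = a - 4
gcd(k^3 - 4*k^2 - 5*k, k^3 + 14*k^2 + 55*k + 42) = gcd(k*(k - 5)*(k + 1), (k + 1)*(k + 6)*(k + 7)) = k + 1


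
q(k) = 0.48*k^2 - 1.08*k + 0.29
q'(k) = 0.96*k - 1.08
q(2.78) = 1.00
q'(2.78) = 1.59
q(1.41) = -0.28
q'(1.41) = 0.27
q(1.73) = -0.14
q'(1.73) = 0.58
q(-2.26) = 5.18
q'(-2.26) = -3.25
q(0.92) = -0.30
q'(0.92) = -0.20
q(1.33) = -0.30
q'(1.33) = 0.20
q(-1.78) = 3.73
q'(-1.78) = -2.79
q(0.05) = 0.24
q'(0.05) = -1.03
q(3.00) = 1.37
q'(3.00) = 1.80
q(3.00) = 1.37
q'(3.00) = 1.80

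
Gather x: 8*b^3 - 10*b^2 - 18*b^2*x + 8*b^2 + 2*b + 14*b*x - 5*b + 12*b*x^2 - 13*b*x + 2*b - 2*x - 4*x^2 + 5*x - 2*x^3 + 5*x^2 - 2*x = 8*b^3 - 2*b^2 - b - 2*x^3 + x^2*(12*b + 1) + x*(-18*b^2 + b + 1)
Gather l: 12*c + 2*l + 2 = 12*c + 2*l + 2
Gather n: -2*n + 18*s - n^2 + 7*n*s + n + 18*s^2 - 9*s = -n^2 + n*(7*s - 1) + 18*s^2 + 9*s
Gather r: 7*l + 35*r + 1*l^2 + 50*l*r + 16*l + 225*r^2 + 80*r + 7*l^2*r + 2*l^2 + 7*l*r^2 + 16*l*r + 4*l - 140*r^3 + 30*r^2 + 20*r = 3*l^2 + 27*l - 140*r^3 + r^2*(7*l + 255) + r*(7*l^2 + 66*l + 135)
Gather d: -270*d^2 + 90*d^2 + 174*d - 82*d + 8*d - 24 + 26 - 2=-180*d^2 + 100*d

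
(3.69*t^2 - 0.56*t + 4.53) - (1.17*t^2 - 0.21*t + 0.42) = 2.52*t^2 - 0.35*t + 4.11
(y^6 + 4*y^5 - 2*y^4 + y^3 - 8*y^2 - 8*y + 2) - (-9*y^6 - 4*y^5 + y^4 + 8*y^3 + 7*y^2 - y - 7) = 10*y^6 + 8*y^5 - 3*y^4 - 7*y^3 - 15*y^2 - 7*y + 9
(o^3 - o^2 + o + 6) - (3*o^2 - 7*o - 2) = o^3 - 4*o^2 + 8*o + 8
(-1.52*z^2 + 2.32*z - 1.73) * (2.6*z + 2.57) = -3.952*z^3 + 2.1256*z^2 + 1.4644*z - 4.4461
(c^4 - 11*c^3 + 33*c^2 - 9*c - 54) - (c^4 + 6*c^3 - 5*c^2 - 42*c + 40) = -17*c^3 + 38*c^2 + 33*c - 94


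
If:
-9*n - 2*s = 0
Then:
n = -2*s/9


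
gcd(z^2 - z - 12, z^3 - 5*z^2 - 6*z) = 1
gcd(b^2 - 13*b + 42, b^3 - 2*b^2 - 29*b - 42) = b - 7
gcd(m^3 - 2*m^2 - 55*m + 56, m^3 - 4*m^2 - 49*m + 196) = m + 7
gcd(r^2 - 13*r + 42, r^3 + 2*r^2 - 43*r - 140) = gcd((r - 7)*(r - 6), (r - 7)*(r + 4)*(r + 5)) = r - 7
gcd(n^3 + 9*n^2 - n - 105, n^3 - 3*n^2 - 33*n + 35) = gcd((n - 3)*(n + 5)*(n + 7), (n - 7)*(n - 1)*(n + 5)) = n + 5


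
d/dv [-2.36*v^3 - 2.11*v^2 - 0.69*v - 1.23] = -7.08*v^2 - 4.22*v - 0.69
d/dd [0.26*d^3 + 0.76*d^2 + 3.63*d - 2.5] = 0.78*d^2 + 1.52*d + 3.63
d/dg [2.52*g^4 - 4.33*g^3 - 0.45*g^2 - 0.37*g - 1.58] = 10.08*g^3 - 12.99*g^2 - 0.9*g - 0.37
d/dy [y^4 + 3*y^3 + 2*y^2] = y*(4*y^2 + 9*y + 4)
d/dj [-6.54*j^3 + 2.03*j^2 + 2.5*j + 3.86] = -19.62*j^2 + 4.06*j + 2.5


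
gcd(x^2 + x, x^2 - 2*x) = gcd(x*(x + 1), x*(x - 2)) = x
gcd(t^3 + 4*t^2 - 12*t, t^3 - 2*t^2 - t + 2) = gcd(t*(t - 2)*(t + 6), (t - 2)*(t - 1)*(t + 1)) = t - 2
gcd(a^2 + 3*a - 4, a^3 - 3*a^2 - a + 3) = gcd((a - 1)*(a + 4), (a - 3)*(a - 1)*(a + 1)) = a - 1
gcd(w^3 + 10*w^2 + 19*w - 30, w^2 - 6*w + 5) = w - 1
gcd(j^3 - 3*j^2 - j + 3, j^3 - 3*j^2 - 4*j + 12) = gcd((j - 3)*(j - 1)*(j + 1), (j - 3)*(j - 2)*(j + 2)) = j - 3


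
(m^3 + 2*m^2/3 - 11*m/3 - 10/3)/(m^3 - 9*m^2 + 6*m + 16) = (m + 5/3)/(m - 8)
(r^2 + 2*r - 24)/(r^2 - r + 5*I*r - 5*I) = (r^2 + 2*r - 24)/(r^2 - r + 5*I*r - 5*I)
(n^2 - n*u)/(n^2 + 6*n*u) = (n - u)/(n + 6*u)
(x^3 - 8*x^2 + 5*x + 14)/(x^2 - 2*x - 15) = (-x^3 + 8*x^2 - 5*x - 14)/(-x^2 + 2*x + 15)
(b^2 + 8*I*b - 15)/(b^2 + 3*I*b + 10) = (b + 3*I)/(b - 2*I)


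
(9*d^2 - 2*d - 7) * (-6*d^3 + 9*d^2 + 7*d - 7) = -54*d^5 + 93*d^4 + 87*d^3 - 140*d^2 - 35*d + 49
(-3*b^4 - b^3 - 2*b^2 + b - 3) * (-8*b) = 24*b^5 + 8*b^4 + 16*b^3 - 8*b^2 + 24*b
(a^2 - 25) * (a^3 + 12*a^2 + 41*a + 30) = a^5 + 12*a^4 + 16*a^3 - 270*a^2 - 1025*a - 750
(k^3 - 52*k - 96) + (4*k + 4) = k^3 - 48*k - 92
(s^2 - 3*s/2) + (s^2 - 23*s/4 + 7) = 2*s^2 - 29*s/4 + 7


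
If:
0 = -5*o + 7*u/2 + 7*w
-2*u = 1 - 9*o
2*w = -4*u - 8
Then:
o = -91/209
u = -514/209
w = 192/209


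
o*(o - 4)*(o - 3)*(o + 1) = o^4 - 6*o^3 + 5*o^2 + 12*o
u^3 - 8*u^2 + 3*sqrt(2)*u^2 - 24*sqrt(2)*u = u*(u - 8)*(u + 3*sqrt(2))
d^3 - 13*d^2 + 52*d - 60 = (d - 6)*(d - 5)*(d - 2)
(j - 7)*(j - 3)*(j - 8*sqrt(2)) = j^3 - 8*sqrt(2)*j^2 - 10*j^2 + 21*j + 80*sqrt(2)*j - 168*sqrt(2)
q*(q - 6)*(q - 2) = q^3 - 8*q^2 + 12*q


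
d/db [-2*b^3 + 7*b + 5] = 7 - 6*b^2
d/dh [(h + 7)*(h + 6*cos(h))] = h - (h + 7)*(6*sin(h) - 1) + 6*cos(h)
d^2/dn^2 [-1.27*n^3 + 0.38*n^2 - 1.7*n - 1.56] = 0.76 - 7.62*n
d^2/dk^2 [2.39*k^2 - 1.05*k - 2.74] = 4.78000000000000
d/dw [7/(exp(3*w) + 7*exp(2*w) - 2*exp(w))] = 7*(-3*exp(2*w) - 14*exp(w) + 2)*exp(-w)/(exp(2*w) + 7*exp(w) - 2)^2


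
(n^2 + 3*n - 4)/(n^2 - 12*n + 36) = (n^2 + 3*n - 4)/(n^2 - 12*n + 36)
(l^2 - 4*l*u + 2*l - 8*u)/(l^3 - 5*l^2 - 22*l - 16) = (l - 4*u)/(l^2 - 7*l - 8)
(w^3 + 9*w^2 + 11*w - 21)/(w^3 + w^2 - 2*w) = (w^2 + 10*w + 21)/(w*(w + 2))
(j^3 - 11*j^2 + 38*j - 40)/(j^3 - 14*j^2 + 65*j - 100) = (j - 2)/(j - 5)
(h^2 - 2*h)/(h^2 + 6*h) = (h - 2)/(h + 6)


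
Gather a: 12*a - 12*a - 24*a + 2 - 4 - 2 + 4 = -24*a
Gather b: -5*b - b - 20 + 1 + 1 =-6*b - 18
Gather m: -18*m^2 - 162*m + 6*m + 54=-18*m^2 - 156*m + 54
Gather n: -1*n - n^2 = -n^2 - n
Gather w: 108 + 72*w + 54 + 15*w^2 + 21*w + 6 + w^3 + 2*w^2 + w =w^3 + 17*w^2 + 94*w + 168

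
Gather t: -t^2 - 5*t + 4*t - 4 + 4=-t^2 - t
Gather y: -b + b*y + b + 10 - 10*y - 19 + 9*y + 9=y*(b - 1)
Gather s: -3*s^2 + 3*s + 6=-3*s^2 + 3*s + 6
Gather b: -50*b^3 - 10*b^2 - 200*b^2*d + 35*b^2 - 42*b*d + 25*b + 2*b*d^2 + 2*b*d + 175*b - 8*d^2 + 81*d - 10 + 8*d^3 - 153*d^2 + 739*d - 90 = -50*b^3 + b^2*(25 - 200*d) + b*(2*d^2 - 40*d + 200) + 8*d^3 - 161*d^2 + 820*d - 100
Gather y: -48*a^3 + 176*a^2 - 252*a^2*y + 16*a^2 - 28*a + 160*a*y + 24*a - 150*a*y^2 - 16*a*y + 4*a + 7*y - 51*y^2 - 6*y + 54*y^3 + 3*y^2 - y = -48*a^3 + 192*a^2 + 54*y^3 + y^2*(-150*a - 48) + y*(-252*a^2 + 144*a)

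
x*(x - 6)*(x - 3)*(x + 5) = x^4 - 4*x^3 - 27*x^2 + 90*x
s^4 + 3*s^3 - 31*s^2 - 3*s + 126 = (s - 3)^2*(s + 2)*(s + 7)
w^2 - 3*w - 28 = (w - 7)*(w + 4)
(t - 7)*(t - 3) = t^2 - 10*t + 21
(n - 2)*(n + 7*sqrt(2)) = n^2 - 2*n + 7*sqrt(2)*n - 14*sqrt(2)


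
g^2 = g^2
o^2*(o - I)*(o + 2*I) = o^4 + I*o^3 + 2*o^2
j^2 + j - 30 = (j - 5)*(j + 6)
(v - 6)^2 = v^2 - 12*v + 36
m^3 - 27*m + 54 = (m - 3)^2*(m + 6)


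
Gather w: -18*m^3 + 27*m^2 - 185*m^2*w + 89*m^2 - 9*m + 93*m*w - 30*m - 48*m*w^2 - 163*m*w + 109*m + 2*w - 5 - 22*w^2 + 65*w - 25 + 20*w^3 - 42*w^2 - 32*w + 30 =-18*m^3 + 116*m^2 + 70*m + 20*w^3 + w^2*(-48*m - 64) + w*(-185*m^2 - 70*m + 35)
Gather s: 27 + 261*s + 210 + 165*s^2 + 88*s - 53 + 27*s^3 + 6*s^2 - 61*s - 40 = 27*s^3 + 171*s^2 + 288*s + 144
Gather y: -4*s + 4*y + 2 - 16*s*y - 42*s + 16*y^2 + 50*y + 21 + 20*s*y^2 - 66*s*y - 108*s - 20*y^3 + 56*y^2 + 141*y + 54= -154*s - 20*y^3 + y^2*(20*s + 72) + y*(195 - 82*s) + 77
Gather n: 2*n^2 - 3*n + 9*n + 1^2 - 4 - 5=2*n^2 + 6*n - 8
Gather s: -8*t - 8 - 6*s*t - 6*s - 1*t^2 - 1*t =s*(-6*t - 6) - t^2 - 9*t - 8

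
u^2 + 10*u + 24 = (u + 4)*(u + 6)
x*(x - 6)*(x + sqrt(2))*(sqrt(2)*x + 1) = sqrt(2)*x^4 - 6*sqrt(2)*x^3 + 3*x^3 - 18*x^2 + sqrt(2)*x^2 - 6*sqrt(2)*x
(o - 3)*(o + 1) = o^2 - 2*o - 3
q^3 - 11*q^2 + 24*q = q*(q - 8)*(q - 3)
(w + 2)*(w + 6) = w^2 + 8*w + 12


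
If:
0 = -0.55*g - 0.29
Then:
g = -0.53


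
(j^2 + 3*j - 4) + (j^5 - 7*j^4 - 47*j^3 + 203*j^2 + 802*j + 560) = j^5 - 7*j^4 - 47*j^3 + 204*j^2 + 805*j + 556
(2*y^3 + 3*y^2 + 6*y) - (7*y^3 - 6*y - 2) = -5*y^3 + 3*y^2 + 12*y + 2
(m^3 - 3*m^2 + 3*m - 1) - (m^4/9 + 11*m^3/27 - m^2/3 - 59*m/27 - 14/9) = -m^4/9 + 16*m^3/27 - 8*m^2/3 + 140*m/27 + 5/9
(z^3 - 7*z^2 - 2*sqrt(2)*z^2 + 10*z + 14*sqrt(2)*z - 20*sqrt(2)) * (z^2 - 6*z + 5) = z^5 - 13*z^4 - 2*sqrt(2)*z^4 + 26*sqrt(2)*z^3 + 57*z^3 - 114*sqrt(2)*z^2 - 95*z^2 + 50*z + 190*sqrt(2)*z - 100*sqrt(2)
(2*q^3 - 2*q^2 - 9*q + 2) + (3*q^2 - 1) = 2*q^3 + q^2 - 9*q + 1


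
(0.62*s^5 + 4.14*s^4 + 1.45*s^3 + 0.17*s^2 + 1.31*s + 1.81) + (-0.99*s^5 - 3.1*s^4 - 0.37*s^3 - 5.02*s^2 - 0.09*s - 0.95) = -0.37*s^5 + 1.04*s^4 + 1.08*s^3 - 4.85*s^2 + 1.22*s + 0.86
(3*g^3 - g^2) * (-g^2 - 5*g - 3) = -3*g^5 - 14*g^4 - 4*g^3 + 3*g^2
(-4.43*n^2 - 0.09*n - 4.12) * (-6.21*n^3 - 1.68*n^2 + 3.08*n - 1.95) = 27.5103*n^5 + 8.0013*n^4 + 12.092*n^3 + 15.2829*n^2 - 12.5141*n + 8.034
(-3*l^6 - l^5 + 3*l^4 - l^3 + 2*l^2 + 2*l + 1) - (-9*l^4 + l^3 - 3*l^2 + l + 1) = -3*l^6 - l^5 + 12*l^4 - 2*l^3 + 5*l^2 + l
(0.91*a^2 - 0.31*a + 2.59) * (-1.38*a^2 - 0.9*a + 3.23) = -1.2558*a^4 - 0.3912*a^3 - 0.355899999999999*a^2 - 3.3323*a + 8.3657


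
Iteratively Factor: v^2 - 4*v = (v - 4)*(v)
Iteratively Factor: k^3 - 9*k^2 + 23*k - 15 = (k - 5)*(k^2 - 4*k + 3) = (k - 5)*(k - 1)*(k - 3)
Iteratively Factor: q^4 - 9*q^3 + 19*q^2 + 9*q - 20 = (q - 5)*(q^3 - 4*q^2 - q + 4) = (q - 5)*(q - 1)*(q^2 - 3*q - 4) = (q - 5)*(q - 4)*(q - 1)*(q + 1)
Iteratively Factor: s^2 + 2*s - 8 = (s + 4)*(s - 2)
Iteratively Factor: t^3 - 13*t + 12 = (t + 4)*(t^2 - 4*t + 3) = (t - 3)*(t + 4)*(t - 1)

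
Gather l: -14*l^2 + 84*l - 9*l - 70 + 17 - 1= -14*l^2 + 75*l - 54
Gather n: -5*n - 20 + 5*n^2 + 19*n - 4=5*n^2 + 14*n - 24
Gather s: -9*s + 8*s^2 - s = 8*s^2 - 10*s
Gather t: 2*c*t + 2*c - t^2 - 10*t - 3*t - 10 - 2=2*c - t^2 + t*(2*c - 13) - 12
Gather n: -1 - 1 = -2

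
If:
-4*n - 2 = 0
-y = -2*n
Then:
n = -1/2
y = -1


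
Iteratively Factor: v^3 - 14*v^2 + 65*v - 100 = (v - 5)*(v^2 - 9*v + 20) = (v - 5)^2*(v - 4)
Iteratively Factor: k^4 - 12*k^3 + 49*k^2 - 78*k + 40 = (k - 1)*(k^3 - 11*k^2 + 38*k - 40) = (k - 4)*(k - 1)*(k^2 - 7*k + 10) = (k - 4)*(k - 2)*(k - 1)*(k - 5)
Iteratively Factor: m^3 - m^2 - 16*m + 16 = (m - 1)*(m^2 - 16) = (m - 1)*(m + 4)*(m - 4)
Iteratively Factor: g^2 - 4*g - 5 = (g + 1)*(g - 5)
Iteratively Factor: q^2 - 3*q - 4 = (q - 4)*(q + 1)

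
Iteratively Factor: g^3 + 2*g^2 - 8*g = (g + 4)*(g^2 - 2*g) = g*(g + 4)*(g - 2)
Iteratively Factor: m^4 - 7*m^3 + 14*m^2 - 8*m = (m)*(m^3 - 7*m^2 + 14*m - 8) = m*(m - 1)*(m^2 - 6*m + 8) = m*(m - 2)*(m - 1)*(m - 4)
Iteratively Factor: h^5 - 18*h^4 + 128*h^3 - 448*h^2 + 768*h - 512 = (h - 4)*(h^4 - 14*h^3 + 72*h^2 - 160*h + 128) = (h - 4)*(h - 2)*(h^3 - 12*h^2 + 48*h - 64) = (h - 4)^2*(h - 2)*(h^2 - 8*h + 16) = (h - 4)^3*(h - 2)*(h - 4)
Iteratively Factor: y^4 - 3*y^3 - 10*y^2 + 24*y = (y + 3)*(y^3 - 6*y^2 + 8*y) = y*(y + 3)*(y^2 - 6*y + 8) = y*(y - 2)*(y + 3)*(y - 4)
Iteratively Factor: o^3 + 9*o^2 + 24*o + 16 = (o + 4)*(o^2 + 5*o + 4) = (o + 1)*(o + 4)*(o + 4)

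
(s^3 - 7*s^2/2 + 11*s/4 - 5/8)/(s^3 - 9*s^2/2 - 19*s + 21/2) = (s^2 - 3*s + 5/4)/(s^2 - 4*s - 21)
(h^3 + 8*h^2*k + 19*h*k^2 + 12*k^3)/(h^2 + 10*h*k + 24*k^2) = (h^2 + 4*h*k + 3*k^2)/(h + 6*k)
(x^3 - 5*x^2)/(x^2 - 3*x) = x*(x - 5)/(x - 3)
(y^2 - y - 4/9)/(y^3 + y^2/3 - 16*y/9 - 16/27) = 3/(3*y + 4)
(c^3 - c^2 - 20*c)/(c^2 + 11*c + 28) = c*(c - 5)/(c + 7)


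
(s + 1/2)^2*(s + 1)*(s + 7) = s^4 + 9*s^3 + 61*s^2/4 + 9*s + 7/4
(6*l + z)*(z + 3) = 6*l*z + 18*l + z^2 + 3*z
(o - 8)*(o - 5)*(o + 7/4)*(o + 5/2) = o^4 - 35*o^3/4 - 87*o^2/8 + 905*o/8 + 175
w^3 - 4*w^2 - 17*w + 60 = (w - 5)*(w - 3)*(w + 4)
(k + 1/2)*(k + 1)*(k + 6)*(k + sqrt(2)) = k^4 + sqrt(2)*k^3 + 15*k^3/2 + 19*k^2/2 + 15*sqrt(2)*k^2/2 + 3*k + 19*sqrt(2)*k/2 + 3*sqrt(2)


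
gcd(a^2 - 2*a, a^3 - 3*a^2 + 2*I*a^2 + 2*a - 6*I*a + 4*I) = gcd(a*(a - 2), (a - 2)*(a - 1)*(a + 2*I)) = a - 2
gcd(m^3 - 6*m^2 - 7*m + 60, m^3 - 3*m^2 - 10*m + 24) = m^2 - m - 12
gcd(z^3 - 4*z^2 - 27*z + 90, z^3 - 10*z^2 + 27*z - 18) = z^2 - 9*z + 18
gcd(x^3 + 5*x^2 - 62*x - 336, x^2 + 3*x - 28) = x + 7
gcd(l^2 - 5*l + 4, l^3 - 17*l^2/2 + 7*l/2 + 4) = l - 1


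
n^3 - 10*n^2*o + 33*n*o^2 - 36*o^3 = (n - 4*o)*(n - 3*o)^2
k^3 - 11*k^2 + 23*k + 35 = (k - 7)*(k - 5)*(k + 1)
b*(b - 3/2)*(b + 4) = b^3 + 5*b^2/2 - 6*b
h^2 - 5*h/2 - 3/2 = (h - 3)*(h + 1/2)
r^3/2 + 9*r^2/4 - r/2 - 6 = (r/2 + 1)*(r - 3/2)*(r + 4)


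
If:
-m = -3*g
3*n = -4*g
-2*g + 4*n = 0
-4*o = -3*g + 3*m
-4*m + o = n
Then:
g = 0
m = 0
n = 0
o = 0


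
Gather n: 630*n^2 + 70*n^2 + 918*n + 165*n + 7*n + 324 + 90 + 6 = 700*n^2 + 1090*n + 420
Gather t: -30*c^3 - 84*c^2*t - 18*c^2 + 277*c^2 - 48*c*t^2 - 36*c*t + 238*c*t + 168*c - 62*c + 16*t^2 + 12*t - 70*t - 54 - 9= -30*c^3 + 259*c^2 + 106*c + t^2*(16 - 48*c) + t*(-84*c^2 + 202*c - 58) - 63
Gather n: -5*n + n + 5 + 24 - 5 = 24 - 4*n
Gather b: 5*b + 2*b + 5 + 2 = 7*b + 7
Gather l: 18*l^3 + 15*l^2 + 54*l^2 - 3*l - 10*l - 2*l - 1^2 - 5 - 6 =18*l^3 + 69*l^2 - 15*l - 12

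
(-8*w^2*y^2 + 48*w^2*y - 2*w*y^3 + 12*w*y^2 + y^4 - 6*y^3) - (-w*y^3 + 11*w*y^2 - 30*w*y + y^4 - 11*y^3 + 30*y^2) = -8*w^2*y^2 + 48*w^2*y - w*y^3 + w*y^2 + 30*w*y + 5*y^3 - 30*y^2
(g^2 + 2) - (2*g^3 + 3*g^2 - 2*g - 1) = -2*g^3 - 2*g^2 + 2*g + 3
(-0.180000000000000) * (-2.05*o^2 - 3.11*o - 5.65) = 0.369*o^2 + 0.5598*o + 1.017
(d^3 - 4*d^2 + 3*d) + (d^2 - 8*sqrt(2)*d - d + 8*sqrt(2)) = d^3 - 3*d^2 - 8*sqrt(2)*d + 2*d + 8*sqrt(2)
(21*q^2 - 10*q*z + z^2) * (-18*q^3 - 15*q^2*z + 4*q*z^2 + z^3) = -378*q^5 - 135*q^4*z + 216*q^3*z^2 - 34*q^2*z^3 - 6*q*z^4 + z^5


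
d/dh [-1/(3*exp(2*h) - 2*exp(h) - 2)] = (6*exp(h) - 2)*exp(h)/(-3*exp(2*h) + 2*exp(h) + 2)^2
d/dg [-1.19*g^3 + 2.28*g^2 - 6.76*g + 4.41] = -3.57*g^2 + 4.56*g - 6.76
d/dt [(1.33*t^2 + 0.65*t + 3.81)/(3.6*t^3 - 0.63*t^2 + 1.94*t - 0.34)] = (-4.788*t^4 - 4.68*t^3 - 38.1583*t^2 + 3.8962*t - 7.6124)/(12.96*t^6 - 4.536*t^5 + 14.3649*t^4 - 4.8924*t^3 + 4.192*t^2 - 1.3192*t + 0.1156)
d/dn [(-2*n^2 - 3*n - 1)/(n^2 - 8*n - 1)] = (19*n^2 + 6*n - 5)/(n^4 - 16*n^3 + 62*n^2 + 16*n + 1)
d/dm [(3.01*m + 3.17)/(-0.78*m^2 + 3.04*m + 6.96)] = (2.3478*m^2 + 4.9452*m + 11.3128)/(0.6084*m^4 - 4.7424*m^3 - 1.616*m^2 + 42.3168*m + 48.4416)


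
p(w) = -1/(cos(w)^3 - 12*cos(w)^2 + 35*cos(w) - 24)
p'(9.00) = -0.00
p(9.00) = 0.02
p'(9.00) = -0.00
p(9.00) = 0.02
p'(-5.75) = -1.87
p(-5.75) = 0.47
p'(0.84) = -0.47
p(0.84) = 0.18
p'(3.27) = 0.00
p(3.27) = 0.01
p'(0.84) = -0.47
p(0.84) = 0.18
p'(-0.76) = 0.64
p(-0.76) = 0.22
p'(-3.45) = -0.00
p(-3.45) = 0.01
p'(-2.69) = 0.01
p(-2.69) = 0.02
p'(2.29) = -0.01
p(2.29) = 0.02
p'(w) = -(3*sin(w)*cos(w)^2 - 24*sin(w)*cos(w) + 35*sin(w))/(cos(w)^3 - 12*cos(w)^2 + 35*cos(w) - 24)^2 = (-3*cos(w)^2 + 24*cos(w) - 35)*sin(w)/(cos(w)^3 - 12*cos(w)^2 + 35*cos(w) - 24)^2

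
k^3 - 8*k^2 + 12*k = k*(k - 6)*(k - 2)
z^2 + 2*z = z*(z + 2)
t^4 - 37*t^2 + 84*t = t*(t - 4)*(t - 3)*(t + 7)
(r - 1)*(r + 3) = r^2 + 2*r - 3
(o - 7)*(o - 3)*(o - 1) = o^3 - 11*o^2 + 31*o - 21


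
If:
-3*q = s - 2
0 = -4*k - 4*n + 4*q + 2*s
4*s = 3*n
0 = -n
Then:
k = 2/3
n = 0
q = 2/3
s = 0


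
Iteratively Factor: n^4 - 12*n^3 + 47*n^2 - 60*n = (n - 4)*(n^3 - 8*n^2 + 15*n) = n*(n - 4)*(n^2 - 8*n + 15) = n*(n - 4)*(n - 3)*(n - 5)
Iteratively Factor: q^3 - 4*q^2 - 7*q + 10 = (q - 1)*(q^2 - 3*q - 10) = (q - 5)*(q - 1)*(q + 2)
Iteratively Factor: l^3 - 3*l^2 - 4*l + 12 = (l - 2)*(l^2 - l - 6) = (l - 3)*(l - 2)*(l + 2)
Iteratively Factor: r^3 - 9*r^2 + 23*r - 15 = (r - 3)*(r^2 - 6*r + 5) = (r - 5)*(r - 3)*(r - 1)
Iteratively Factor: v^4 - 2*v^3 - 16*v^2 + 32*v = (v - 4)*(v^3 + 2*v^2 - 8*v) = v*(v - 4)*(v^2 + 2*v - 8) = v*(v - 4)*(v - 2)*(v + 4)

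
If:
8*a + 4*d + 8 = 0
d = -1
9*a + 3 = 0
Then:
No Solution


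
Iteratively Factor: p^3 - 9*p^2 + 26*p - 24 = (p - 3)*(p^2 - 6*p + 8) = (p - 4)*(p - 3)*(p - 2)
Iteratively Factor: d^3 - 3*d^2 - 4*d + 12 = (d + 2)*(d^2 - 5*d + 6) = (d - 3)*(d + 2)*(d - 2)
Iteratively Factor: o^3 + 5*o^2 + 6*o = (o + 3)*(o^2 + 2*o) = (o + 2)*(o + 3)*(o)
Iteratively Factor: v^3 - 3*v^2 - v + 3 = (v - 3)*(v^2 - 1) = (v - 3)*(v + 1)*(v - 1)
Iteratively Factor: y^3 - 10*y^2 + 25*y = (y - 5)*(y^2 - 5*y) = (y - 5)^2*(y)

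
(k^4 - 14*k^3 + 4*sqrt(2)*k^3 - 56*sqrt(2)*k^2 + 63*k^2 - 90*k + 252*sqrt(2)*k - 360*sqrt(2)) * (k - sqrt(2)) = k^5 - 14*k^4 + 3*sqrt(2)*k^4 - 42*sqrt(2)*k^3 + 55*k^3 + 22*k^2 + 189*sqrt(2)*k^2 - 504*k - 270*sqrt(2)*k + 720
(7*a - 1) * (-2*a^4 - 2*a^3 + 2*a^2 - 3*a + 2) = -14*a^5 - 12*a^4 + 16*a^3 - 23*a^2 + 17*a - 2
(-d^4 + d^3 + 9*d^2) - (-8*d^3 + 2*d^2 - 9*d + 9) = -d^4 + 9*d^3 + 7*d^2 + 9*d - 9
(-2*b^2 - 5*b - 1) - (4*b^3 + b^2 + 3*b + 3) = -4*b^3 - 3*b^2 - 8*b - 4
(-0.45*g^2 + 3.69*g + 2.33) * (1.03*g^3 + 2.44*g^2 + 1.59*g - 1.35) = -0.4635*g^5 + 2.7027*g^4 + 10.688*g^3 + 12.1598*g^2 - 1.2768*g - 3.1455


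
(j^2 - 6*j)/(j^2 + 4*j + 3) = j*(j - 6)/(j^2 + 4*j + 3)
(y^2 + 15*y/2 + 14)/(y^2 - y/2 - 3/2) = (2*y^2 + 15*y + 28)/(2*y^2 - y - 3)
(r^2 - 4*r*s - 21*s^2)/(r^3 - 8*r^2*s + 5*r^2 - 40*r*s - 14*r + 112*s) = (r^2 - 4*r*s - 21*s^2)/(r^3 - 8*r^2*s + 5*r^2 - 40*r*s - 14*r + 112*s)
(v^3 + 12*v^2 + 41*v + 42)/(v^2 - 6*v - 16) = (v^2 + 10*v + 21)/(v - 8)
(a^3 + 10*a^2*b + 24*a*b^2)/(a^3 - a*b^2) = (a^2 + 10*a*b + 24*b^2)/(a^2 - b^2)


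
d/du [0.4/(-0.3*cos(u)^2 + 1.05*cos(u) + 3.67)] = (0.42 - 0.24*cos(u))*sin(u)/(-0.3*cos(u)^2 + 1.05*cos(u) + 3.67)^2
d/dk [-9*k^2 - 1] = -18*k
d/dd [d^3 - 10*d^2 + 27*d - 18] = 3*d^2 - 20*d + 27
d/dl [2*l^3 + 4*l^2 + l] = 6*l^2 + 8*l + 1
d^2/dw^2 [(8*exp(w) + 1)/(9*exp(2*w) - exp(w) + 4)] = (648*exp(4*w) + 396*exp(3*w) - 1755*exp(2*w) - 111*exp(w) + 132)*exp(w)/(729*exp(6*w) - 243*exp(5*w) + 999*exp(4*w) - 217*exp(3*w) + 444*exp(2*w) - 48*exp(w) + 64)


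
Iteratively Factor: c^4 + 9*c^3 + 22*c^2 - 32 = (c + 4)*(c^3 + 5*c^2 + 2*c - 8) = (c - 1)*(c + 4)*(c^2 + 6*c + 8) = (c - 1)*(c + 2)*(c + 4)*(c + 4)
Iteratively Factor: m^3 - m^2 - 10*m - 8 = (m + 1)*(m^2 - 2*m - 8) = (m - 4)*(m + 1)*(m + 2)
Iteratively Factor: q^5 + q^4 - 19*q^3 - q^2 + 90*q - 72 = (q - 1)*(q^4 + 2*q^3 - 17*q^2 - 18*q + 72) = (q - 1)*(q + 3)*(q^3 - q^2 - 14*q + 24) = (q - 3)*(q - 1)*(q + 3)*(q^2 + 2*q - 8) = (q - 3)*(q - 2)*(q - 1)*(q + 3)*(q + 4)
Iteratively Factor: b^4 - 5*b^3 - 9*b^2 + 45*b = (b)*(b^3 - 5*b^2 - 9*b + 45) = b*(b - 3)*(b^2 - 2*b - 15) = b*(b - 5)*(b - 3)*(b + 3)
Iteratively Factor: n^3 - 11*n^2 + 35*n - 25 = (n - 1)*(n^2 - 10*n + 25) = (n - 5)*(n - 1)*(n - 5)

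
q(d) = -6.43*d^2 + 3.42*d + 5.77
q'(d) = 3.42 - 12.86*d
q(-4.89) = -164.71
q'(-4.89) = 66.31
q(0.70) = 5.01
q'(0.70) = -5.58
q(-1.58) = -15.69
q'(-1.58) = 23.74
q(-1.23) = -8.16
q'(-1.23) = 19.24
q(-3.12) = -67.49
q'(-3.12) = 43.54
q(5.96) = -202.25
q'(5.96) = -73.23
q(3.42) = -57.74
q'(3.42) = -40.56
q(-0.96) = -3.44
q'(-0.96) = 15.77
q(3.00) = -41.84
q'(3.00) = -35.16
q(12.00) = -879.11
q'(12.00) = -150.90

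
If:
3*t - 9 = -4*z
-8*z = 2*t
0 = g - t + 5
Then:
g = -1/2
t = 9/2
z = -9/8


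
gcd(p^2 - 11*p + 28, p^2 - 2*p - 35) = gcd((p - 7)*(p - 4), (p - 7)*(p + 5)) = p - 7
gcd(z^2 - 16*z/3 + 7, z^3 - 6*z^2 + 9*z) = z - 3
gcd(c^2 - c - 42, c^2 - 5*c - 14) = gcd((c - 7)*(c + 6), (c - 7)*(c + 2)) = c - 7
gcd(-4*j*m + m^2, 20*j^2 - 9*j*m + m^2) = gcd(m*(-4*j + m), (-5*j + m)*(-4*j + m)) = 4*j - m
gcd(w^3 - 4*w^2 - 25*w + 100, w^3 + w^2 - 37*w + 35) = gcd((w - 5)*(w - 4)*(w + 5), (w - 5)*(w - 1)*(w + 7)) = w - 5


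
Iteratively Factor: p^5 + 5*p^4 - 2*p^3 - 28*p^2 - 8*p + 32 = (p + 2)*(p^4 + 3*p^3 - 8*p^2 - 12*p + 16) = (p - 2)*(p + 2)*(p^3 + 5*p^2 + 2*p - 8) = (p - 2)*(p + 2)*(p + 4)*(p^2 + p - 2) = (p - 2)*(p + 2)^2*(p + 4)*(p - 1)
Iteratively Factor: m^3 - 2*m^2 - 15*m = (m - 5)*(m^2 + 3*m) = m*(m - 5)*(m + 3)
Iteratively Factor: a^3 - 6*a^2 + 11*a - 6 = (a - 3)*(a^2 - 3*a + 2) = (a - 3)*(a - 1)*(a - 2)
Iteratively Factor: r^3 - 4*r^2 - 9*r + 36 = (r - 4)*(r^2 - 9) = (r - 4)*(r + 3)*(r - 3)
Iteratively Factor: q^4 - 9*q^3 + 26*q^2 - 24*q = (q - 2)*(q^3 - 7*q^2 + 12*q) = q*(q - 2)*(q^2 - 7*q + 12) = q*(q - 4)*(q - 2)*(q - 3)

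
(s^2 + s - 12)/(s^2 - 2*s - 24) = (s - 3)/(s - 6)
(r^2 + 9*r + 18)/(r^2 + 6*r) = (r + 3)/r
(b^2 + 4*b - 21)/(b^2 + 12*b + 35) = (b - 3)/(b + 5)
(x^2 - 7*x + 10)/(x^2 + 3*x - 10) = (x - 5)/(x + 5)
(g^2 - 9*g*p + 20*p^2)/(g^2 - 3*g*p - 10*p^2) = (g - 4*p)/(g + 2*p)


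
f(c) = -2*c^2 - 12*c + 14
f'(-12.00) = 36.00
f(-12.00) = -130.00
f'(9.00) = -48.00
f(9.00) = -256.00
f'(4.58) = -30.32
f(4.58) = -82.91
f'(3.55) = -26.20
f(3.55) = -53.80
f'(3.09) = -24.36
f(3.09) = -42.18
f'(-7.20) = 16.80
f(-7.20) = -3.28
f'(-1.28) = -6.88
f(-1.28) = 26.08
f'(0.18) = -12.72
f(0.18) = 11.78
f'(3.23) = -24.92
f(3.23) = -45.63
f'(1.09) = -16.36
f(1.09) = -1.46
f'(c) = -4*c - 12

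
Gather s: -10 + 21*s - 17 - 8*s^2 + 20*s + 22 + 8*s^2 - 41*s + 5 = 0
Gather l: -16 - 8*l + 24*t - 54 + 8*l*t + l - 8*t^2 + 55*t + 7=l*(8*t - 7) - 8*t^2 + 79*t - 63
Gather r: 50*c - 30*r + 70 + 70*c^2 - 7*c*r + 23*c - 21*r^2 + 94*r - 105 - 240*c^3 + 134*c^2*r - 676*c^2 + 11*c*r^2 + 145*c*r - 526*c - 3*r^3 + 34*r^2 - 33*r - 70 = -240*c^3 - 606*c^2 - 453*c - 3*r^3 + r^2*(11*c + 13) + r*(134*c^2 + 138*c + 31) - 105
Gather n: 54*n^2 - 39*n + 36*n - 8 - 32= 54*n^2 - 3*n - 40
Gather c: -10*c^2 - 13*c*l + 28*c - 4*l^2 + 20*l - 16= -10*c^2 + c*(28 - 13*l) - 4*l^2 + 20*l - 16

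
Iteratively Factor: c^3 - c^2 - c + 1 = (c + 1)*(c^2 - 2*c + 1) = (c - 1)*(c + 1)*(c - 1)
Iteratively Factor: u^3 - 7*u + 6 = (u - 1)*(u^2 + u - 6) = (u - 1)*(u + 3)*(u - 2)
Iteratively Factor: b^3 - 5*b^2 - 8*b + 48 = (b - 4)*(b^2 - b - 12) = (b - 4)^2*(b + 3)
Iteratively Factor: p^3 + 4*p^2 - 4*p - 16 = (p - 2)*(p^2 + 6*p + 8) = (p - 2)*(p + 2)*(p + 4)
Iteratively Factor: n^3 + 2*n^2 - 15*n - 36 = (n + 3)*(n^2 - n - 12) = (n - 4)*(n + 3)*(n + 3)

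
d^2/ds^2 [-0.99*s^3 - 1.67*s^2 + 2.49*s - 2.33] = -5.94*s - 3.34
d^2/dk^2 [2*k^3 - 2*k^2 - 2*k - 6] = 12*k - 4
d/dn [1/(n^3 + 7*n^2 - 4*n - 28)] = (-3*n^2 - 14*n + 4)/(n^3 + 7*n^2 - 4*n - 28)^2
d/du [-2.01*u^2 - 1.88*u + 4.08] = -4.02*u - 1.88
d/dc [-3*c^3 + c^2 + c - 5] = -9*c^2 + 2*c + 1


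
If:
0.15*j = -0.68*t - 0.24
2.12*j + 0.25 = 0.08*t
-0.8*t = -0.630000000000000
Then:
No Solution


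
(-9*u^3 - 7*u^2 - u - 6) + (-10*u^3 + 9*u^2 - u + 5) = -19*u^3 + 2*u^2 - 2*u - 1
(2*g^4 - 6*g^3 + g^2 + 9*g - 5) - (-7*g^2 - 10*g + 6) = 2*g^4 - 6*g^3 + 8*g^2 + 19*g - 11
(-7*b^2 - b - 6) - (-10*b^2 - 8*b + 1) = 3*b^2 + 7*b - 7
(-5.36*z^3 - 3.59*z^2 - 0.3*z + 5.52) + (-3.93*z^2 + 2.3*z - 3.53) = -5.36*z^3 - 7.52*z^2 + 2.0*z + 1.99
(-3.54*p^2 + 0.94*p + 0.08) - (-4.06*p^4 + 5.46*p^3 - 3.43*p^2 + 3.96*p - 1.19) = 4.06*p^4 - 5.46*p^3 - 0.11*p^2 - 3.02*p + 1.27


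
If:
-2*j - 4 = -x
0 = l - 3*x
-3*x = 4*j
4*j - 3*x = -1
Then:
No Solution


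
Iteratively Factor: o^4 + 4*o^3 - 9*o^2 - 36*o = (o - 3)*(o^3 + 7*o^2 + 12*o) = (o - 3)*(o + 3)*(o^2 + 4*o) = (o - 3)*(o + 3)*(o + 4)*(o)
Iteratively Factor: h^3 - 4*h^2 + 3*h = (h - 3)*(h^2 - h) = h*(h - 3)*(h - 1)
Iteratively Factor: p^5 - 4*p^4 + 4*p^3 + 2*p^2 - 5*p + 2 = (p - 1)*(p^4 - 3*p^3 + p^2 + 3*p - 2) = (p - 1)^2*(p^3 - 2*p^2 - p + 2) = (p - 1)^2*(p + 1)*(p^2 - 3*p + 2) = (p - 2)*(p - 1)^2*(p + 1)*(p - 1)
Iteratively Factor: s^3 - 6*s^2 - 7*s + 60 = (s + 3)*(s^2 - 9*s + 20) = (s - 5)*(s + 3)*(s - 4)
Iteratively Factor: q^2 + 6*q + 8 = (q + 4)*(q + 2)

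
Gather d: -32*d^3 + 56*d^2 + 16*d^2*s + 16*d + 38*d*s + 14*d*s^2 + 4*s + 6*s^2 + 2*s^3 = -32*d^3 + d^2*(16*s + 56) + d*(14*s^2 + 38*s + 16) + 2*s^3 + 6*s^2 + 4*s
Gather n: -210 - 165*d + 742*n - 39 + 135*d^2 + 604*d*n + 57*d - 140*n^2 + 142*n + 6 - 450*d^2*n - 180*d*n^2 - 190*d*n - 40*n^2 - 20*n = 135*d^2 - 108*d + n^2*(-180*d - 180) + n*(-450*d^2 + 414*d + 864) - 243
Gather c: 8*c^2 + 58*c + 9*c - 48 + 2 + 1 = 8*c^2 + 67*c - 45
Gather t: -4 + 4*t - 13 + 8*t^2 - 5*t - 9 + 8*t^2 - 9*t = 16*t^2 - 10*t - 26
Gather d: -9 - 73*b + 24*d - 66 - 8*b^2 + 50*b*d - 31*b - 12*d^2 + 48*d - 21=-8*b^2 - 104*b - 12*d^2 + d*(50*b + 72) - 96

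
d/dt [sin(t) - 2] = cos(t)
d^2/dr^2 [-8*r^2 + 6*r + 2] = -16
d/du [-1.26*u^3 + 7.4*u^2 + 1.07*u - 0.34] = -3.78*u^2 + 14.8*u + 1.07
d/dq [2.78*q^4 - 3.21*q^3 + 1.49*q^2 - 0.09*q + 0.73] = 11.12*q^3 - 9.63*q^2 + 2.98*q - 0.09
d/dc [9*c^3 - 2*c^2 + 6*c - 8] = 27*c^2 - 4*c + 6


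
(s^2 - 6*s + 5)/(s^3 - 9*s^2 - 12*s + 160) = (s - 1)/(s^2 - 4*s - 32)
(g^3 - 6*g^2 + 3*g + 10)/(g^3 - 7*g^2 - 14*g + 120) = (g^2 - g - 2)/(g^2 - 2*g - 24)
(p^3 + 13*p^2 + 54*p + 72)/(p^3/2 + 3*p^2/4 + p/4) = 4*(p^3 + 13*p^2 + 54*p + 72)/(p*(2*p^2 + 3*p + 1))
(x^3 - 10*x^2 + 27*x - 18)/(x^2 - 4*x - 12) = (x^2 - 4*x + 3)/(x + 2)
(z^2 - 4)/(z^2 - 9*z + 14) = (z + 2)/(z - 7)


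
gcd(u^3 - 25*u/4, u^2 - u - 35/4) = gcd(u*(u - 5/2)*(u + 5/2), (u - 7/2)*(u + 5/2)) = u + 5/2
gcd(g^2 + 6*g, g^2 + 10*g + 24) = g + 6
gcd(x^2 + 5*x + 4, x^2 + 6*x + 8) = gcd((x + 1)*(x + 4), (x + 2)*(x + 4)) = x + 4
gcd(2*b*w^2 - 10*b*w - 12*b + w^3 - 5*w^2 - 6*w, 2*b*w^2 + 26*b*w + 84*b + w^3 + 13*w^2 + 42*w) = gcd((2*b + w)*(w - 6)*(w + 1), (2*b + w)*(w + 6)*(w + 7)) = 2*b + w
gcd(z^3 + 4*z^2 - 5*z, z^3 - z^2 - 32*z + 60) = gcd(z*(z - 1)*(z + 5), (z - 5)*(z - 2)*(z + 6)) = 1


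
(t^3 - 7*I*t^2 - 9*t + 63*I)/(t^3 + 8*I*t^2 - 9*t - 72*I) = (t - 7*I)/(t + 8*I)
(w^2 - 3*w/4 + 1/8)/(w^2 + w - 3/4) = (4*w - 1)/(2*(2*w + 3))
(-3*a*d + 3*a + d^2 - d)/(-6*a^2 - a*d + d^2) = (d - 1)/(2*a + d)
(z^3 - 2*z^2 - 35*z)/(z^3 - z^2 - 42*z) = (z + 5)/(z + 6)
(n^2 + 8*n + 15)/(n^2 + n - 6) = (n + 5)/(n - 2)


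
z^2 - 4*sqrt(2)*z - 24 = (z - 6*sqrt(2))*(z + 2*sqrt(2))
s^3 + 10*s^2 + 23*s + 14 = (s + 1)*(s + 2)*(s + 7)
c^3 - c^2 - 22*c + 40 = (c - 4)*(c - 2)*(c + 5)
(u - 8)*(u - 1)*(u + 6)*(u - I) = u^4 - 3*u^3 - I*u^3 - 46*u^2 + 3*I*u^2 + 48*u + 46*I*u - 48*I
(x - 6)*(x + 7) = x^2 + x - 42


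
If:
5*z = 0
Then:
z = 0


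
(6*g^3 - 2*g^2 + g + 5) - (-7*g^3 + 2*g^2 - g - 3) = 13*g^3 - 4*g^2 + 2*g + 8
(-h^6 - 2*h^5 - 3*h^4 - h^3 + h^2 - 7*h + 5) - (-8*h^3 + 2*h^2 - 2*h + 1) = -h^6 - 2*h^5 - 3*h^4 + 7*h^3 - h^2 - 5*h + 4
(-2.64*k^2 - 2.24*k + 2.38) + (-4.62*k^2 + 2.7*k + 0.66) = -7.26*k^2 + 0.46*k + 3.04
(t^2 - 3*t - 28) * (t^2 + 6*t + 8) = t^4 + 3*t^3 - 38*t^2 - 192*t - 224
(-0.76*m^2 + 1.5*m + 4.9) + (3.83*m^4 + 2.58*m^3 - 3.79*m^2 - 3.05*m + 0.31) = 3.83*m^4 + 2.58*m^3 - 4.55*m^2 - 1.55*m + 5.21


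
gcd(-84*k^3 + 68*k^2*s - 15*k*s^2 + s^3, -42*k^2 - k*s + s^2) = -7*k + s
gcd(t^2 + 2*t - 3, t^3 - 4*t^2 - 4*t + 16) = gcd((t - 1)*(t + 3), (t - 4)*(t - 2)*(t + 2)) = 1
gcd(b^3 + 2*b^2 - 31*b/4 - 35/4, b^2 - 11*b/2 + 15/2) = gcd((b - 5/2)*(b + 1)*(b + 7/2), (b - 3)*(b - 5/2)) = b - 5/2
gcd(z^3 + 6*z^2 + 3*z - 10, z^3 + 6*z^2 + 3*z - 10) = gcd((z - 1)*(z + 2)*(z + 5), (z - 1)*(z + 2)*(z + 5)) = z^3 + 6*z^2 + 3*z - 10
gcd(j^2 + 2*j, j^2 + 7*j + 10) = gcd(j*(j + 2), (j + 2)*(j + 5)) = j + 2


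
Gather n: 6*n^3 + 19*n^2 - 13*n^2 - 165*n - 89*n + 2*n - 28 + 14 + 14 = 6*n^3 + 6*n^2 - 252*n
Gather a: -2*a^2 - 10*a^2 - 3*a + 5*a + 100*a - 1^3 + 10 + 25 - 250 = -12*a^2 + 102*a - 216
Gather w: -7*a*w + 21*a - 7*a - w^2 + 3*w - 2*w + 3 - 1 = 14*a - w^2 + w*(1 - 7*a) + 2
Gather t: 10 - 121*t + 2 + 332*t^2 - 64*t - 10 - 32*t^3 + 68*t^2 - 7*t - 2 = -32*t^3 + 400*t^2 - 192*t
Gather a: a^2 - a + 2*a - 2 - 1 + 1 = a^2 + a - 2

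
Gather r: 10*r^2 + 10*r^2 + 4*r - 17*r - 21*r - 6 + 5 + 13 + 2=20*r^2 - 34*r + 14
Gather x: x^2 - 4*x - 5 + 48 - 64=x^2 - 4*x - 21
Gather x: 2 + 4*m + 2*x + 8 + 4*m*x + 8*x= 4*m + x*(4*m + 10) + 10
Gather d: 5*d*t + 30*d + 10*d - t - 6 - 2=d*(5*t + 40) - t - 8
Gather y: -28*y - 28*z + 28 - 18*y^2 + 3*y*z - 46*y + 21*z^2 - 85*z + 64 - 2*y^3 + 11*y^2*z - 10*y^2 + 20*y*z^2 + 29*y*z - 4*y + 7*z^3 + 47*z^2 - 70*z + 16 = -2*y^3 + y^2*(11*z - 28) + y*(20*z^2 + 32*z - 78) + 7*z^3 + 68*z^2 - 183*z + 108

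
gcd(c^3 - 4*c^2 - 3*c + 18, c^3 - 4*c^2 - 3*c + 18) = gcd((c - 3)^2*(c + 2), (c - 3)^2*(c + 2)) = c^3 - 4*c^2 - 3*c + 18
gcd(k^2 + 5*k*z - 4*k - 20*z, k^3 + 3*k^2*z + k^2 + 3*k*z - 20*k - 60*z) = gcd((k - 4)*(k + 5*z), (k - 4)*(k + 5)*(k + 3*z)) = k - 4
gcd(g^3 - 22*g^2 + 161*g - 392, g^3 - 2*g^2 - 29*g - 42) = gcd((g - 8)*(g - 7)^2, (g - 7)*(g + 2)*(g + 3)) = g - 7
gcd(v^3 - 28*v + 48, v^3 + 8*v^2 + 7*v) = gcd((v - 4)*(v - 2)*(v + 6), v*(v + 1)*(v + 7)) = 1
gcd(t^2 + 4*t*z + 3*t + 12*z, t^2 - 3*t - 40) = 1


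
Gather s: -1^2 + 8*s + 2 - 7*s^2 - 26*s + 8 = -7*s^2 - 18*s + 9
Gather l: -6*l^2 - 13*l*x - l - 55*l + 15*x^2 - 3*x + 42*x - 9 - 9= -6*l^2 + l*(-13*x - 56) + 15*x^2 + 39*x - 18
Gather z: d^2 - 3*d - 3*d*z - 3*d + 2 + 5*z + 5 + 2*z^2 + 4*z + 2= d^2 - 6*d + 2*z^2 + z*(9 - 3*d) + 9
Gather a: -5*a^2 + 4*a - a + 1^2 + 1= -5*a^2 + 3*a + 2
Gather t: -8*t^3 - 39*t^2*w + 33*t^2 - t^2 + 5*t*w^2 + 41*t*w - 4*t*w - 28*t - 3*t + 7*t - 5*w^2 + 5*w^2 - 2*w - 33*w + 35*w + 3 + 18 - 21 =-8*t^3 + t^2*(32 - 39*w) + t*(5*w^2 + 37*w - 24)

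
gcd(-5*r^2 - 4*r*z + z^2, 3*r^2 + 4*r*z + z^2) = r + z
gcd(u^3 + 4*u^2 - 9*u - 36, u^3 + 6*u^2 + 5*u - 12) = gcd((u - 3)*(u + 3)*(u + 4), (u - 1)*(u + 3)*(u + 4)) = u^2 + 7*u + 12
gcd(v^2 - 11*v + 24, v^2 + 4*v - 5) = 1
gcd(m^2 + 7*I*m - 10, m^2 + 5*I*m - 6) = m + 2*I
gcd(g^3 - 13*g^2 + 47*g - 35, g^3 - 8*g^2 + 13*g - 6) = g - 1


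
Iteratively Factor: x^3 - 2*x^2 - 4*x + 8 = (x - 2)*(x^2 - 4) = (x - 2)^2*(x + 2)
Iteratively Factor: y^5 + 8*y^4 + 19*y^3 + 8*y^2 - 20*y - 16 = (y - 1)*(y^4 + 9*y^3 + 28*y^2 + 36*y + 16) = (y - 1)*(y + 2)*(y^3 + 7*y^2 + 14*y + 8) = (y - 1)*(y + 2)*(y + 4)*(y^2 + 3*y + 2) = (y - 1)*(y + 2)^2*(y + 4)*(y + 1)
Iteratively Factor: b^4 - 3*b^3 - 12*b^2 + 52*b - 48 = (b + 4)*(b^3 - 7*b^2 + 16*b - 12) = (b - 2)*(b + 4)*(b^2 - 5*b + 6) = (b - 3)*(b - 2)*(b + 4)*(b - 2)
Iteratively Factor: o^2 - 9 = (o - 3)*(o + 3)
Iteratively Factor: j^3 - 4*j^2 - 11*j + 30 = (j - 2)*(j^2 - 2*j - 15) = (j - 5)*(j - 2)*(j + 3)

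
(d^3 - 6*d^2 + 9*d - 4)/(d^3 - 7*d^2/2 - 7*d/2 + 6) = 2*(d - 1)/(2*d + 3)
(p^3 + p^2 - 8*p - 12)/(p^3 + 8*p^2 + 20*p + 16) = (p - 3)/(p + 4)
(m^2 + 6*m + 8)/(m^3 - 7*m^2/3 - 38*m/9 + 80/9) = 9*(m + 4)/(9*m^2 - 39*m + 40)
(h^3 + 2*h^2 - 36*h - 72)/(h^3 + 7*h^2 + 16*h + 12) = (h^2 - 36)/(h^2 + 5*h + 6)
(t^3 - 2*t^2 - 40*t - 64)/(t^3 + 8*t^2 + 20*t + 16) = (t - 8)/(t + 2)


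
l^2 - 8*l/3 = l*(l - 8/3)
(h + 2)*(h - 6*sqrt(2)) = h^2 - 6*sqrt(2)*h + 2*h - 12*sqrt(2)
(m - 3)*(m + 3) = m^2 - 9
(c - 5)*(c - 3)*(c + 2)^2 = c^4 - 4*c^3 - 13*c^2 + 28*c + 60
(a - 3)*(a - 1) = a^2 - 4*a + 3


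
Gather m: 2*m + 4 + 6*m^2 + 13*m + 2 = 6*m^2 + 15*m + 6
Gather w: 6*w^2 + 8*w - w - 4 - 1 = 6*w^2 + 7*w - 5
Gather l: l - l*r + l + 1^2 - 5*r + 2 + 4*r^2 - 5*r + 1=l*(2 - r) + 4*r^2 - 10*r + 4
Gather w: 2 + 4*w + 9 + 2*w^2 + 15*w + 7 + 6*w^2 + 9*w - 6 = 8*w^2 + 28*w + 12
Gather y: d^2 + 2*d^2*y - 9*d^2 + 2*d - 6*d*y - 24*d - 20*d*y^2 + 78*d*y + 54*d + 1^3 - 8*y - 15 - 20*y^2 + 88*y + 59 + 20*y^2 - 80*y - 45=-8*d^2 - 20*d*y^2 + 32*d + y*(2*d^2 + 72*d)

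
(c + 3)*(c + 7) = c^2 + 10*c + 21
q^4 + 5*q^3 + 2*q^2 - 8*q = q*(q - 1)*(q + 2)*(q + 4)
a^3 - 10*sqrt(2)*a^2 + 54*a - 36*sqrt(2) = (a - 6*sqrt(2))*(a - 3*sqrt(2))*(a - sqrt(2))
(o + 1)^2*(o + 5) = o^3 + 7*o^2 + 11*o + 5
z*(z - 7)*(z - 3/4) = z^3 - 31*z^2/4 + 21*z/4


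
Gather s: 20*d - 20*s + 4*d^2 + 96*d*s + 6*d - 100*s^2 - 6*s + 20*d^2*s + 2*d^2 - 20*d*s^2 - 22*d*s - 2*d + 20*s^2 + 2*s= 6*d^2 + 24*d + s^2*(-20*d - 80) + s*(20*d^2 + 74*d - 24)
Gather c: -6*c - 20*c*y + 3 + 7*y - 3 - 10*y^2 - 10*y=c*(-20*y - 6) - 10*y^2 - 3*y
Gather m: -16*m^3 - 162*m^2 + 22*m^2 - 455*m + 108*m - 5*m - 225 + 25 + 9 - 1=-16*m^3 - 140*m^2 - 352*m - 192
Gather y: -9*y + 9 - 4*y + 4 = 13 - 13*y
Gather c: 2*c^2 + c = 2*c^2 + c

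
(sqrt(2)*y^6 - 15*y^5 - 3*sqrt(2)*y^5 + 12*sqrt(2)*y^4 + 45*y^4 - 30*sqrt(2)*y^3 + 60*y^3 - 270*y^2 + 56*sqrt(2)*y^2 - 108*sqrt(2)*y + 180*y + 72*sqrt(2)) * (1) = sqrt(2)*y^6 - 15*y^5 - 3*sqrt(2)*y^5 + 12*sqrt(2)*y^4 + 45*y^4 - 30*sqrt(2)*y^3 + 60*y^3 - 270*y^2 + 56*sqrt(2)*y^2 - 108*sqrt(2)*y + 180*y + 72*sqrt(2)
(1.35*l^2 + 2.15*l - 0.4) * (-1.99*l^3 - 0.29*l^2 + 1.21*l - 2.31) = -2.6865*l^5 - 4.67*l^4 + 1.806*l^3 - 0.401000000000001*l^2 - 5.4505*l + 0.924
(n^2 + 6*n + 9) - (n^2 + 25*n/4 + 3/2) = 15/2 - n/4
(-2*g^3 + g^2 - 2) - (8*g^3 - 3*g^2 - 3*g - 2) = -10*g^3 + 4*g^2 + 3*g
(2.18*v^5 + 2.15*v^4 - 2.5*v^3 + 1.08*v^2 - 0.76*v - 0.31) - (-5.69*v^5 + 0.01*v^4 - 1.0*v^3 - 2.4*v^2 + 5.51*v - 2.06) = 7.87*v^5 + 2.14*v^4 - 1.5*v^3 + 3.48*v^2 - 6.27*v + 1.75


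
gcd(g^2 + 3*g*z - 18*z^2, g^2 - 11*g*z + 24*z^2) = -g + 3*z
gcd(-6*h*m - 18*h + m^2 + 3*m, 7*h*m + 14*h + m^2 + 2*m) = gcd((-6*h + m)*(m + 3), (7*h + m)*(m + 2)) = 1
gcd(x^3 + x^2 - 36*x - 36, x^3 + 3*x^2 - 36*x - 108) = x^2 - 36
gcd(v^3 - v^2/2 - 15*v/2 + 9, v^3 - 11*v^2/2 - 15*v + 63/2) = v^2 + 3*v/2 - 9/2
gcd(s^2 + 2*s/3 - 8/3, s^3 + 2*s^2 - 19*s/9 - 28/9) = s - 4/3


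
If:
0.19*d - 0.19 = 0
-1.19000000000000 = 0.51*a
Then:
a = -2.33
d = 1.00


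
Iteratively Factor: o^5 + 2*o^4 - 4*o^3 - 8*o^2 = (o + 2)*(o^4 - 4*o^2) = o*(o + 2)*(o^3 - 4*o) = o^2*(o + 2)*(o^2 - 4) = o^2*(o - 2)*(o + 2)*(o + 2)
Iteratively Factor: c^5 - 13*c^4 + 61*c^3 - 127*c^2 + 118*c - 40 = (c - 4)*(c^4 - 9*c^3 + 25*c^2 - 27*c + 10) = (c - 4)*(c - 1)*(c^3 - 8*c^2 + 17*c - 10) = (c - 4)*(c - 1)^2*(c^2 - 7*c + 10) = (c - 4)*(c - 2)*(c - 1)^2*(c - 5)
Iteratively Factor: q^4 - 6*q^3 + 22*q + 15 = (q - 3)*(q^3 - 3*q^2 - 9*q - 5) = (q - 3)*(q + 1)*(q^2 - 4*q - 5) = (q - 5)*(q - 3)*(q + 1)*(q + 1)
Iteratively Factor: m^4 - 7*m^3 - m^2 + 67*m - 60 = (m + 3)*(m^3 - 10*m^2 + 29*m - 20) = (m - 1)*(m + 3)*(m^2 - 9*m + 20) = (m - 4)*(m - 1)*(m + 3)*(m - 5)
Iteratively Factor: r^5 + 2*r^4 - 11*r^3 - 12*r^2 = (r + 4)*(r^4 - 2*r^3 - 3*r^2) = (r - 3)*(r + 4)*(r^3 + r^2) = (r - 3)*(r + 1)*(r + 4)*(r^2) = r*(r - 3)*(r + 1)*(r + 4)*(r)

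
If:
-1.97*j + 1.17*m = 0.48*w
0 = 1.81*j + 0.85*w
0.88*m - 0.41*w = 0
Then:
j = 0.00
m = 0.00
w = 0.00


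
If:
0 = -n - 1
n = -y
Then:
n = -1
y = 1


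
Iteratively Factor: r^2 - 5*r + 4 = (r - 4)*(r - 1)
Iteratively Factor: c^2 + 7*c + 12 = (c + 3)*(c + 4)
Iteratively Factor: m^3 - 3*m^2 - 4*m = (m + 1)*(m^2 - 4*m) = m*(m + 1)*(m - 4)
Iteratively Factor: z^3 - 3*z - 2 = (z + 1)*(z^2 - z - 2) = (z + 1)^2*(z - 2)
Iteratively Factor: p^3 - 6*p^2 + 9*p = (p)*(p^2 - 6*p + 9) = p*(p - 3)*(p - 3)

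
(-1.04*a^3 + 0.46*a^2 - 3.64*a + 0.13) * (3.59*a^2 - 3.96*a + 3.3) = -3.7336*a^5 + 5.7698*a^4 - 18.3212*a^3 + 16.3991*a^2 - 12.5268*a + 0.429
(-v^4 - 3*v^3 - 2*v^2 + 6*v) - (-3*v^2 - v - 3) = -v^4 - 3*v^3 + v^2 + 7*v + 3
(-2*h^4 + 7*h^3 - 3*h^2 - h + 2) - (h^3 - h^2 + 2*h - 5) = -2*h^4 + 6*h^3 - 2*h^2 - 3*h + 7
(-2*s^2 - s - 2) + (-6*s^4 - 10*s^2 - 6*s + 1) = -6*s^4 - 12*s^2 - 7*s - 1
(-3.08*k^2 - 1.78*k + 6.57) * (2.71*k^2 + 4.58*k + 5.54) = -8.3468*k^4 - 18.9302*k^3 - 7.4109*k^2 + 20.2294*k + 36.3978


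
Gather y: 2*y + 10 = 2*y + 10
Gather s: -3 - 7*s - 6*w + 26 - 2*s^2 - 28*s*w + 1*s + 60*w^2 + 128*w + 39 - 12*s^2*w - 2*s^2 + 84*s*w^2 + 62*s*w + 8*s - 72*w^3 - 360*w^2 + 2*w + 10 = s^2*(-12*w - 4) + s*(84*w^2 + 34*w + 2) - 72*w^3 - 300*w^2 + 124*w + 72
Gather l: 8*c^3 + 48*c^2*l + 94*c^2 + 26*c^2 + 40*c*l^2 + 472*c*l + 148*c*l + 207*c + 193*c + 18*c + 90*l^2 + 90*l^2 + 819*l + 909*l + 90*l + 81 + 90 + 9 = 8*c^3 + 120*c^2 + 418*c + l^2*(40*c + 180) + l*(48*c^2 + 620*c + 1818) + 180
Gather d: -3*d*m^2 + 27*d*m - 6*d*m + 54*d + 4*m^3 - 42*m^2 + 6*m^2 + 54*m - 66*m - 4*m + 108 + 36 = d*(-3*m^2 + 21*m + 54) + 4*m^3 - 36*m^2 - 16*m + 144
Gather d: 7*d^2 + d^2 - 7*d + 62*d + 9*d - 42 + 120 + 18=8*d^2 + 64*d + 96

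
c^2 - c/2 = c*(c - 1/2)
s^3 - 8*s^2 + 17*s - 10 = (s - 5)*(s - 2)*(s - 1)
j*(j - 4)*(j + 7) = j^3 + 3*j^2 - 28*j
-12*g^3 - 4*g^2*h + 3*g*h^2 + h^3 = (-2*g + h)*(2*g + h)*(3*g + h)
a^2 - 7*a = a*(a - 7)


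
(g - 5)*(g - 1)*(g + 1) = g^3 - 5*g^2 - g + 5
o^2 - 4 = (o - 2)*(o + 2)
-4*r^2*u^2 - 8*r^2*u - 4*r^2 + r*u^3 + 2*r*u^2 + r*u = (-4*r + u)*(u + 1)*(r*u + r)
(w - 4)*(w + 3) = w^2 - w - 12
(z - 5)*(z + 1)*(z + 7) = z^3 + 3*z^2 - 33*z - 35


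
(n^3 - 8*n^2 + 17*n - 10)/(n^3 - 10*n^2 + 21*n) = (n^3 - 8*n^2 + 17*n - 10)/(n*(n^2 - 10*n + 21))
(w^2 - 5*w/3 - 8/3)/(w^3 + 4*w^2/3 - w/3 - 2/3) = (3*w - 8)/(3*w^2 + w - 2)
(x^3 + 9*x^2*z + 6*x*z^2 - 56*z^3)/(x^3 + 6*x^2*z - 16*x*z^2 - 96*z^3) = (x^2 + 5*x*z - 14*z^2)/(x^2 + 2*x*z - 24*z^2)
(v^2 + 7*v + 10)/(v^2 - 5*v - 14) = (v + 5)/(v - 7)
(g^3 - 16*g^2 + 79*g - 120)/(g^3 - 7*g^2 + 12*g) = (g^2 - 13*g + 40)/(g*(g - 4))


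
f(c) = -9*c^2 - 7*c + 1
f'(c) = -18*c - 7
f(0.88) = -12.13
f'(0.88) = -22.84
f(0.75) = -9.31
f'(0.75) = -20.50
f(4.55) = -217.17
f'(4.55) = -88.90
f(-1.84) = -16.59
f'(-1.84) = 26.12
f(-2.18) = -26.51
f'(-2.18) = 32.24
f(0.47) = -4.28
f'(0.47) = -15.46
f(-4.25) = -131.81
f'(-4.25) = 69.50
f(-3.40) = -79.24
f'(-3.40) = 54.20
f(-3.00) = -59.00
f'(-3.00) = 47.00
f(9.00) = -791.00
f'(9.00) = -169.00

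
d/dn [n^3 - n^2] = n*(3*n - 2)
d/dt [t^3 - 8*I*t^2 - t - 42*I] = 3*t^2 - 16*I*t - 1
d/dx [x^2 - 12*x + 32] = 2*x - 12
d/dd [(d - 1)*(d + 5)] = 2*d + 4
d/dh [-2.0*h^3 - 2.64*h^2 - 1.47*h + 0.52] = -6.0*h^2 - 5.28*h - 1.47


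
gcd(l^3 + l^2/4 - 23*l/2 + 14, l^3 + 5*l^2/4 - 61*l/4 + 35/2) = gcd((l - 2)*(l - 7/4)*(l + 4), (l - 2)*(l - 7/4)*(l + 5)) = l^2 - 15*l/4 + 7/2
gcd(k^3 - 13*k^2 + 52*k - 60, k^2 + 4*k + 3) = 1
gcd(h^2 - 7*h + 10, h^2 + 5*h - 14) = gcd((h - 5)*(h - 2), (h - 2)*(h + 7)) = h - 2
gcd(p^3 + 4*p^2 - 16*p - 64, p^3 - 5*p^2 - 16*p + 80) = p^2 - 16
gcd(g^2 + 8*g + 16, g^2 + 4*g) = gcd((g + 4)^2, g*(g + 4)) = g + 4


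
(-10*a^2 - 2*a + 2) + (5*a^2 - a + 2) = -5*a^2 - 3*a + 4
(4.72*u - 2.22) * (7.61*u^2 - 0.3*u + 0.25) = 35.9192*u^3 - 18.3102*u^2 + 1.846*u - 0.555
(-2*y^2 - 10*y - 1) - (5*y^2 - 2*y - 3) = -7*y^2 - 8*y + 2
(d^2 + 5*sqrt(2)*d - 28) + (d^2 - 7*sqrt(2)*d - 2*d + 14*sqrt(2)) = 2*d^2 - 2*sqrt(2)*d - 2*d - 28 + 14*sqrt(2)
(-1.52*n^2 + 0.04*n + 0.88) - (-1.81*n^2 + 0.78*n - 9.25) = 0.29*n^2 - 0.74*n + 10.13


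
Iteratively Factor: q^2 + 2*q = (q + 2)*(q)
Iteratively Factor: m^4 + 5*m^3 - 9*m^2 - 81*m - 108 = (m - 4)*(m^3 + 9*m^2 + 27*m + 27) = (m - 4)*(m + 3)*(m^2 + 6*m + 9) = (m - 4)*(m + 3)^2*(m + 3)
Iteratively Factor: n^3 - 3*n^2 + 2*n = (n - 2)*(n^2 - n) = n*(n - 2)*(n - 1)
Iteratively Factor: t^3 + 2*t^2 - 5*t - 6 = (t + 1)*(t^2 + t - 6) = (t + 1)*(t + 3)*(t - 2)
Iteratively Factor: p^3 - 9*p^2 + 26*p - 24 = (p - 2)*(p^2 - 7*p + 12) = (p - 4)*(p - 2)*(p - 3)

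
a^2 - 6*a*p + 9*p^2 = (a - 3*p)^2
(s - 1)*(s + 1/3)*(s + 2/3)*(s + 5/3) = s^4 + 5*s^3/3 - 7*s^2/9 - 41*s/27 - 10/27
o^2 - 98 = (o - 7*sqrt(2))*(o + 7*sqrt(2))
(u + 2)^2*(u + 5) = u^3 + 9*u^2 + 24*u + 20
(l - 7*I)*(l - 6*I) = l^2 - 13*I*l - 42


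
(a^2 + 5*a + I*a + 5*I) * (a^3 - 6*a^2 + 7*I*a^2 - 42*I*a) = a^5 - a^4 + 8*I*a^4 - 37*a^3 - 8*I*a^3 + 7*a^2 - 240*I*a^2 + 210*a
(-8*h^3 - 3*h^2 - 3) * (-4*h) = 32*h^4 + 12*h^3 + 12*h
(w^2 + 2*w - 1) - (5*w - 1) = w^2 - 3*w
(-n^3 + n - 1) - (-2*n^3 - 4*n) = n^3 + 5*n - 1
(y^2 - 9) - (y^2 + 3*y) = -3*y - 9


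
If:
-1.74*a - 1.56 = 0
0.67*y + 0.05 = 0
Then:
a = -0.90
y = -0.07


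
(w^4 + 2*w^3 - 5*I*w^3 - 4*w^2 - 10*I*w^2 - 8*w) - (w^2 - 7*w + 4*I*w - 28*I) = w^4 + 2*w^3 - 5*I*w^3 - 5*w^2 - 10*I*w^2 - w - 4*I*w + 28*I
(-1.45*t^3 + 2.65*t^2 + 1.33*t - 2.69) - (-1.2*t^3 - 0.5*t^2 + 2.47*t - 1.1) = -0.25*t^3 + 3.15*t^2 - 1.14*t - 1.59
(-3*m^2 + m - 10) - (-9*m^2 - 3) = 6*m^2 + m - 7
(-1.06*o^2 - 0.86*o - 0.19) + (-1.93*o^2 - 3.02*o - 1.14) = -2.99*o^2 - 3.88*o - 1.33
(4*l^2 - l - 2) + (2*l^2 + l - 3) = 6*l^2 - 5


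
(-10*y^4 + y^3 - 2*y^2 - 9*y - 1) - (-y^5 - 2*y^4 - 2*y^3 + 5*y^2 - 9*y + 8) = y^5 - 8*y^4 + 3*y^3 - 7*y^2 - 9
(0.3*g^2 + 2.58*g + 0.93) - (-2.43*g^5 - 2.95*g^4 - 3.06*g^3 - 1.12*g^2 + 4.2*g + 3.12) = 2.43*g^5 + 2.95*g^4 + 3.06*g^3 + 1.42*g^2 - 1.62*g - 2.19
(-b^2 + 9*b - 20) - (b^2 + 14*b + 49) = -2*b^2 - 5*b - 69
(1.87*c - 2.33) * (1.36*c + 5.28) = 2.5432*c^2 + 6.7048*c - 12.3024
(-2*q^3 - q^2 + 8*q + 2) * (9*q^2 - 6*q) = -18*q^5 + 3*q^4 + 78*q^3 - 30*q^2 - 12*q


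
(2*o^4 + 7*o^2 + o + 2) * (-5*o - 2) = -10*o^5 - 4*o^4 - 35*o^3 - 19*o^2 - 12*o - 4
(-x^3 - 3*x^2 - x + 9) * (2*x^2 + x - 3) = -2*x^5 - 7*x^4 - 2*x^3 + 26*x^2 + 12*x - 27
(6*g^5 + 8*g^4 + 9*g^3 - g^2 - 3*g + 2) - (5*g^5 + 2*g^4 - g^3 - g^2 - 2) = g^5 + 6*g^4 + 10*g^3 - 3*g + 4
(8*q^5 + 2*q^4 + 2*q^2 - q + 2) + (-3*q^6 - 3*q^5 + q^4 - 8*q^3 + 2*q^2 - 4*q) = -3*q^6 + 5*q^5 + 3*q^4 - 8*q^3 + 4*q^2 - 5*q + 2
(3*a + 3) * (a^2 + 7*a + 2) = 3*a^3 + 24*a^2 + 27*a + 6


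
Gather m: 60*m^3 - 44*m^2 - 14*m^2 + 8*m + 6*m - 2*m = 60*m^3 - 58*m^2 + 12*m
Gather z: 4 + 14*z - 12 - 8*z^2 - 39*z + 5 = -8*z^2 - 25*z - 3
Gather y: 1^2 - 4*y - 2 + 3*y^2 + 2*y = 3*y^2 - 2*y - 1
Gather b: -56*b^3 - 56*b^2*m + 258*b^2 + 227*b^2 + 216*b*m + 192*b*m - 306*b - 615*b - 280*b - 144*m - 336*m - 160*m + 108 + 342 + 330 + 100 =-56*b^3 + b^2*(485 - 56*m) + b*(408*m - 1201) - 640*m + 880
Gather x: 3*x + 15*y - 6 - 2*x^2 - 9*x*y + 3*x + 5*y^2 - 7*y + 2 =-2*x^2 + x*(6 - 9*y) + 5*y^2 + 8*y - 4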